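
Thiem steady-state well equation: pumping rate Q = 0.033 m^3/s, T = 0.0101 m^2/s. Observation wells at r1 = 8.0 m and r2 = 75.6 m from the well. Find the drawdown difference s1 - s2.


Thiem equation: s1 - s2 = Q/(2*pi*T) * ln(r2/r1).
ln(r2/r1) = ln(75.6/8.0) = 2.246.
Q/(2*pi*T) = 0.033 / (2*pi*0.0101) = 0.033 / 0.0635 = 0.52.
s1 - s2 = 0.52 * 2.246 = 1.168 m.

1.168


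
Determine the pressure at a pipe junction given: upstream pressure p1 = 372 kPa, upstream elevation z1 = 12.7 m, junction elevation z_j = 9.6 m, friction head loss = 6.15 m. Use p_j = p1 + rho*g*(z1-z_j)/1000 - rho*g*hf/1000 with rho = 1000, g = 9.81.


Junction pressure: p_j = p1 + rho*g*(z1 - z_j)/1000 - rho*g*hf/1000.
Elevation term = 1000*9.81*(12.7 - 9.6)/1000 = 30.411 kPa.
Friction term = 1000*9.81*6.15/1000 = 60.331 kPa.
p_j = 372 + 30.411 - 60.331 = 342.08 kPa.

342.08


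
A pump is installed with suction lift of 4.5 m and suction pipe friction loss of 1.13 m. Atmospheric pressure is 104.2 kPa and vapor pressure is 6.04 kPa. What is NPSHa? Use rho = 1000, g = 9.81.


NPSHa = p_atm/(rho*g) - z_s - hf_s - p_vap/(rho*g).
p_atm/(rho*g) = 104.2*1000 / (1000*9.81) = 10.622 m.
p_vap/(rho*g) = 6.04*1000 / (1000*9.81) = 0.616 m.
NPSHa = 10.622 - 4.5 - 1.13 - 0.616
      = 4.38 m.

4.38


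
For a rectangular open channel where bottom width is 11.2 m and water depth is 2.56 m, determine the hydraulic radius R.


For a rectangular section:
Flow area A = b * y = 11.2 * 2.56 = 28.67 m^2.
Wetted perimeter P = b + 2y = 11.2 + 2*2.56 = 16.32 m.
Hydraulic radius R = A/P = 28.67 / 16.32 = 1.7569 m.

1.7569


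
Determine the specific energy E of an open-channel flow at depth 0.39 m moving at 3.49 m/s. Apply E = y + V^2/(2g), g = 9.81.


Specific energy E = y + V^2/(2g).
Velocity head = V^2/(2g) = 3.49^2 / (2*9.81) = 12.1801 / 19.62 = 0.6208 m.
E = 0.39 + 0.6208 = 1.0108 m.

1.0108


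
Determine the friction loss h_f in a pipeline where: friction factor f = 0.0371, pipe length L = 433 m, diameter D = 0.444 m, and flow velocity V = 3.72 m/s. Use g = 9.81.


Darcy-Weisbach equation: h_f = f * (L/D) * V^2/(2g).
f * L/D = 0.0371 * 433/0.444 = 36.1809.
V^2/(2g) = 3.72^2 / (2*9.81) = 13.8384 / 19.62 = 0.7053 m.
h_f = 36.1809 * 0.7053 = 25.519 m.

25.519


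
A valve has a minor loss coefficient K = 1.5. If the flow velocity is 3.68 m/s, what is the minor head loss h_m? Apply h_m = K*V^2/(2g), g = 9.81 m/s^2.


Minor loss formula: h_m = K * V^2/(2g).
V^2 = 3.68^2 = 13.5424.
V^2/(2g) = 13.5424 / 19.62 = 0.6902 m.
h_m = 1.5 * 0.6902 = 1.0354 m.

1.0354


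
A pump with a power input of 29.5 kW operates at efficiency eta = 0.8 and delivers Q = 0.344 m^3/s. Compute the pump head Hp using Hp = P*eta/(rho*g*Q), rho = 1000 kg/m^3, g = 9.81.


Pump head formula: Hp = P * eta / (rho * g * Q).
Numerator: P * eta = 29.5 * 1000 * 0.8 = 23600.0 W.
Denominator: rho * g * Q = 1000 * 9.81 * 0.344 = 3374.64.
Hp = 23600.0 / 3374.64 = 6.99 m.

6.99


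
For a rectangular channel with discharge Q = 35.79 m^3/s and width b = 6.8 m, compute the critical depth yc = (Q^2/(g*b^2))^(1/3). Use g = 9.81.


Using yc = (Q^2 / (g * b^2))^(1/3):
Q^2 = 35.79^2 = 1280.92.
g * b^2 = 9.81 * 6.8^2 = 9.81 * 46.24 = 453.61.
Q^2 / (g*b^2) = 1280.92 / 453.61 = 2.8238.
yc = 2.8238^(1/3) = 1.4134 m.

1.4134


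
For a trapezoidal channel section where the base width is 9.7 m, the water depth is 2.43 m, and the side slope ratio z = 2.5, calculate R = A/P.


For a trapezoidal section with side slope z:
A = (b + z*y)*y = (9.7 + 2.5*2.43)*2.43 = 38.333 m^2.
P = b + 2*y*sqrt(1 + z^2) = 9.7 + 2*2.43*sqrt(1 + 2.5^2) = 22.786 m.
R = A/P = 38.333 / 22.786 = 1.6823 m.

1.6823


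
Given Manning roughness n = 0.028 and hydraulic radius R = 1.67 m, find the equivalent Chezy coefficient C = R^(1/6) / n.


The Chezy coefficient relates to Manning's n through C = R^(1/6) / n.
R^(1/6) = 1.67^(1/6) = 1.08923.
C = 1.08923 / 0.028 = 38.9 m^(1/2)/s.

38.9


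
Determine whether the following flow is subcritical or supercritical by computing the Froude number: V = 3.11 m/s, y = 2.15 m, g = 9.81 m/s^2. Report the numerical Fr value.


The Froude number is defined as Fr = V / sqrt(g*y).
g*y = 9.81 * 2.15 = 21.0915.
sqrt(g*y) = sqrt(21.0915) = 4.5925.
Fr = 3.11 / 4.5925 = 0.6772.
Since Fr < 1, the flow is subcritical.

0.6772


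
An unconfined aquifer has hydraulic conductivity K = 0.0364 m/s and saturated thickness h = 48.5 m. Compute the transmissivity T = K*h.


Transmissivity is defined as T = K * h.
T = 0.0364 * 48.5
  = 1.7654 m^2/s.

1.7654


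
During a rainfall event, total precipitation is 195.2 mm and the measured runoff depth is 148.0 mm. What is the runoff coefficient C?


The runoff coefficient C = runoff depth / rainfall depth.
C = 148.0 / 195.2
  = 0.7582.

0.7582


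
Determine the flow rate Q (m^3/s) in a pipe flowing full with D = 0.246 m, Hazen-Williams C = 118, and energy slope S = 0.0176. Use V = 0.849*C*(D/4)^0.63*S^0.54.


For a full circular pipe, R = D/4 = 0.246/4 = 0.0615 m.
V = 0.849 * 118 * 0.0615^0.63 * 0.0176^0.54
  = 0.849 * 118 * 0.17258 * 0.11287
  = 1.9515 m/s.
Pipe area A = pi*D^2/4 = pi*0.246^2/4 = 0.0475 m^2.
Q = A * V = 0.0475 * 1.9515 = 0.0928 m^3/s.

0.0928


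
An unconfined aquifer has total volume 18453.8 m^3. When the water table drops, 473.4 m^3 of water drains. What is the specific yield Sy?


Specific yield Sy = Volume drained / Total volume.
Sy = 473.4 / 18453.8
   = 0.0257.

0.0257


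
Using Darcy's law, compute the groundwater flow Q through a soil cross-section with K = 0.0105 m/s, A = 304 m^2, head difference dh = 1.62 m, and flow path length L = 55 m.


Darcy's law: Q = K * A * i, where i = dh/L.
Hydraulic gradient i = 1.62 / 55 = 0.029455.
Q = 0.0105 * 304 * 0.029455
  = 0.094 m^3/s.

0.094


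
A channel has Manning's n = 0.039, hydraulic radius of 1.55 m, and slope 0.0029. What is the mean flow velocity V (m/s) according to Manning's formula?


Manning's equation gives V = (1/n) * R^(2/3) * S^(1/2).
First, compute R^(2/3) = 1.55^(2/3) = 1.3393.
Next, S^(1/2) = 0.0029^(1/2) = 0.053852.
Then 1/n = 1/0.039 = 25.64.
V = 25.64 * 1.3393 * 0.053852 = 1.8494 m/s.

1.8494


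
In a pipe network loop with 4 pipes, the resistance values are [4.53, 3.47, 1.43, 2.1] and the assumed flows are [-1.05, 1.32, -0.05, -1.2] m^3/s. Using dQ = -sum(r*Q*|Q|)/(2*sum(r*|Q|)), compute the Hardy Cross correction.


Numerator terms (r*Q*|Q|): 4.53*-1.05*|-1.05| = -4.9943; 3.47*1.32*|1.32| = 6.0461; 1.43*-0.05*|-0.05| = -0.0036; 2.1*-1.2*|-1.2| = -3.024.
Sum of numerator = -1.9758.
Denominator terms (r*|Q|): 4.53*|-1.05| = 4.7565; 3.47*|1.32| = 4.5804; 1.43*|-0.05| = 0.0715; 2.1*|-1.2| = 2.52.
2 * sum of denominator = 2 * 11.9284 = 23.8568.
dQ = --1.9758 / 23.8568 = 0.0828 m^3/s.

0.0828


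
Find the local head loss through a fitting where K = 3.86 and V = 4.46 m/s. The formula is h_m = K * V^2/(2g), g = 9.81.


Minor loss formula: h_m = K * V^2/(2g).
V^2 = 4.46^2 = 19.8916.
V^2/(2g) = 19.8916 / 19.62 = 1.0138 m.
h_m = 3.86 * 1.0138 = 3.9134 m.

3.9134


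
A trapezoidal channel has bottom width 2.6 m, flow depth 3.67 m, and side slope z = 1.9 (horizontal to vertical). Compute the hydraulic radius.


For a trapezoidal section with side slope z:
A = (b + z*y)*y = (2.6 + 1.9*3.67)*3.67 = 35.133 m^2.
P = b + 2*y*sqrt(1 + z^2) = 2.6 + 2*3.67*sqrt(1 + 1.9^2) = 18.36 m.
R = A/P = 35.133 / 18.36 = 1.9136 m.

1.9136


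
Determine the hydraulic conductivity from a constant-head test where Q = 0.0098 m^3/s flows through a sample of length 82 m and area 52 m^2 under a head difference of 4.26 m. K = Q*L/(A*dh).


From K = Q*L / (A*dh):
Numerator: Q*L = 0.0098 * 82 = 0.8036.
Denominator: A*dh = 52 * 4.26 = 221.52.
K = 0.8036 / 221.52 = 0.003628 m/s.

0.003628


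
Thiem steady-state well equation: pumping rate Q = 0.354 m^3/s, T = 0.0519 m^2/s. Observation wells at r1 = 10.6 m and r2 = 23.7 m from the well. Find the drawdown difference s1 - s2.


Thiem equation: s1 - s2 = Q/(2*pi*T) * ln(r2/r1).
ln(r2/r1) = ln(23.7/10.6) = 0.8046.
Q/(2*pi*T) = 0.354 / (2*pi*0.0519) = 0.354 / 0.3261 = 1.0856.
s1 - s2 = 1.0856 * 0.8046 = 0.8735 m.

0.8735


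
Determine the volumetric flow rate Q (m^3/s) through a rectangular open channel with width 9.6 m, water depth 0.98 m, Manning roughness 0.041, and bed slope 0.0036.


For a rectangular channel, the cross-sectional area A = b * y = 9.6 * 0.98 = 9.41 m^2.
The wetted perimeter P = b + 2y = 9.6 + 2*0.98 = 11.56 m.
Hydraulic radius R = A/P = 9.41/11.56 = 0.8138 m.
Velocity V = (1/n)*R^(2/3)*S^(1/2) = (1/0.041)*0.8138^(2/3)*0.0036^(1/2) = 1.2756 m/s.
Discharge Q = A * V = 9.41 * 1.2756 = 12.001 m^3/s.

12.001


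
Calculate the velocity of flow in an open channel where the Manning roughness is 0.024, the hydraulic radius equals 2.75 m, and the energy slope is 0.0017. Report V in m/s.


Manning's equation gives V = (1/n) * R^(2/3) * S^(1/2).
First, compute R^(2/3) = 2.75^(2/3) = 1.9629.
Next, S^(1/2) = 0.0017^(1/2) = 0.041231.
Then 1/n = 1/0.024 = 41.67.
V = 41.67 * 1.9629 * 0.041231 = 3.3721 m/s.

3.3721


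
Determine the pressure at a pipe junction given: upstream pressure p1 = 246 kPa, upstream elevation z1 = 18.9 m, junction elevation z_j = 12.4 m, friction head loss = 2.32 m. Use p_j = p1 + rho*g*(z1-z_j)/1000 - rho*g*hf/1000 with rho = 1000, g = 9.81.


Junction pressure: p_j = p1 + rho*g*(z1 - z_j)/1000 - rho*g*hf/1000.
Elevation term = 1000*9.81*(18.9 - 12.4)/1000 = 63.765 kPa.
Friction term = 1000*9.81*2.32/1000 = 22.759 kPa.
p_j = 246 + 63.765 - 22.759 = 287.01 kPa.

287.01


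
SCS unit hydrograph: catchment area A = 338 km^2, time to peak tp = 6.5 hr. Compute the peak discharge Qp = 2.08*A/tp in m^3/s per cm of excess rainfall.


SCS formula: Qp = 2.08 * A / tp.
Qp = 2.08 * 338 / 6.5
   = 703.04 / 6.5
   = 108.16 m^3/s per cm.

108.16


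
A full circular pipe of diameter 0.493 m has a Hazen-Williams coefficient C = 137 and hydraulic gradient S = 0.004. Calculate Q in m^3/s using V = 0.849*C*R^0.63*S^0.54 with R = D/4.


For a full circular pipe, R = D/4 = 0.493/4 = 0.1232 m.
V = 0.849 * 137 * 0.1232^0.63 * 0.004^0.54
  = 0.849 * 137 * 0.267421 * 0.050712
  = 1.5774 m/s.
Pipe area A = pi*D^2/4 = pi*0.493^2/4 = 0.1909 m^2.
Q = A * V = 0.1909 * 1.5774 = 0.3011 m^3/s.

0.3011


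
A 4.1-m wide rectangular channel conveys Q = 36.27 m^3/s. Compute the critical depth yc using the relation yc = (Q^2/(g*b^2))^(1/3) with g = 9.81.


Using yc = (Q^2 / (g * b^2))^(1/3):
Q^2 = 36.27^2 = 1315.51.
g * b^2 = 9.81 * 4.1^2 = 9.81 * 16.81 = 164.91.
Q^2 / (g*b^2) = 1315.51 / 164.91 = 7.9771.
yc = 7.9771^(1/3) = 1.9981 m.

1.9981


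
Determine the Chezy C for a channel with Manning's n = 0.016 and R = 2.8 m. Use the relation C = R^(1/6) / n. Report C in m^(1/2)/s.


The Chezy coefficient relates to Manning's n through C = R^(1/6) / n.
R^(1/6) = 2.8^(1/6) = 1.187207.
C = 1.187207 / 0.016 = 74.2 m^(1/2)/s.

74.2


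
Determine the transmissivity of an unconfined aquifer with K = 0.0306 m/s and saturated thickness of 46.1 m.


Transmissivity is defined as T = K * h.
T = 0.0306 * 46.1
  = 1.4107 m^2/s.

1.4107


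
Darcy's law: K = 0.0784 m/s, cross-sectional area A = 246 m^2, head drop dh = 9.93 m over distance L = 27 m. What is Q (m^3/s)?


Darcy's law: Q = K * A * i, where i = dh/L.
Hydraulic gradient i = 9.93 / 27 = 0.367778.
Q = 0.0784 * 246 * 0.367778
  = 7.0931 m^3/s.

7.0931


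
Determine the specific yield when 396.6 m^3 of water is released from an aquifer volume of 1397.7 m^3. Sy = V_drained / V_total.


Specific yield Sy = Volume drained / Total volume.
Sy = 396.6 / 1397.7
   = 0.2838.

0.2838


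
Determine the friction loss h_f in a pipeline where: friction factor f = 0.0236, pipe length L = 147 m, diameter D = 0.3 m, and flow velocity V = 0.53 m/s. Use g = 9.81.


Darcy-Weisbach equation: h_f = f * (L/D) * V^2/(2g).
f * L/D = 0.0236 * 147/0.3 = 11.564.
V^2/(2g) = 0.53^2 / (2*9.81) = 0.2809 / 19.62 = 0.0143 m.
h_f = 11.564 * 0.0143 = 0.166 m.

0.166


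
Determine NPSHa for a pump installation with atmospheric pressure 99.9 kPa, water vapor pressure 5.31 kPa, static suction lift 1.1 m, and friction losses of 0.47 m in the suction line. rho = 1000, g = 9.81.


NPSHa = p_atm/(rho*g) - z_s - hf_s - p_vap/(rho*g).
p_atm/(rho*g) = 99.9*1000 / (1000*9.81) = 10.183 m.
p_vap/(rho*g) = 5.31*1000 / (1000*9.81) = 0.541 m.
NPSHa = 10.183 - 1.1 - 0.47 - 0.541
      = 8.07 m.

8.07


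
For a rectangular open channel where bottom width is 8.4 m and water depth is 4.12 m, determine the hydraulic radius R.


For a rectangular section:
Flow area A = b * y = 8.4 * 4.12 = 34.61 m^2.
Wetted perimeter P = b + 2y = 8.4 + 2*4.12 = 16.64 m.
Hydraulic radius R = A/P = 34.61 / 16.64 = 2.0798 m.

2.0798


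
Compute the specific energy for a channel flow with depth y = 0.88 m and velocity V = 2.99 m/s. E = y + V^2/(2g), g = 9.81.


Specific energy E = y + V^2/(2g).
Velocity head = V^2/(2g) = 2.99^2 / (2*9.81) = 8.9401 / 19.62 = 0.4557 m.
E = 0.88 + 0.4557 = 1.3357 m.

1.3357


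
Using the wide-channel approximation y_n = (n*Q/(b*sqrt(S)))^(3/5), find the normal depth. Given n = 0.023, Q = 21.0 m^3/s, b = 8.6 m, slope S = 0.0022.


We use the wide-channel approximation y_n = (n*Q/(b*sqrt(S)))^(3/5).
sqrt(S) = sqrt(0.0022) = 0.046904.
Numerator: n*Q = 0.023 * 21.0 = 0.483.
Denominator: b*sqrt(S) = 8.6 * 0.046904 = 0.403374.
arg = 1.1974.
y_n = 1.1974^(3/5) = 1.1141 m.

1.1141


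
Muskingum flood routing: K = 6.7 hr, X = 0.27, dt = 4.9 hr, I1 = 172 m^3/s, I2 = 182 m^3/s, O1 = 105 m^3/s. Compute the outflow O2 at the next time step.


Muskingum coefficients:
denom = 2*K*(1-X) + dt = 2*6.7*(1-0.27) + 4.9 = 14.682.
C0 = (dt - 2*K*X)/denom = (4.9 - 2*6.7*0.27)/14.682 = 0.0873.
C1 = (dt + 2*K*X)/denom = (4.9 + 2*6.7*0.27)/14.682 = 0.5802.
C2 = (2*K*(1-X) - dt)/denom = 0.3325.
O2 = C0*I2 + C1*I1 + C2*O1
   = 0.0873*182 + 0.5802*172 + 0.3325*105
   = 150.59 m^3/s.

150.59


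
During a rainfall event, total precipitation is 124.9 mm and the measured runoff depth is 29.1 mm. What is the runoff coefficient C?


The runoff coefficient C = runoff depth / rainfall depth.
C = 29.1 / 124.9
  = 0.233.

0.233


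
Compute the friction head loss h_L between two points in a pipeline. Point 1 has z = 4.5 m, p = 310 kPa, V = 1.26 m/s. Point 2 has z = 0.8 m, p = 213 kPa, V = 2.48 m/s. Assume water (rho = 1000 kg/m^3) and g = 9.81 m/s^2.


Total head at each section: H = z + p/(rho*g) + V^2/(2g).
H1 = 4.5 + 310*1000/(1000*9.81) + 1.26^2/(2*9.81)
   = 4.5 + 31.6 + 0.0809
   = 36.181 m.
H2 = 0.8 + 213*1000/(1000*9.81) + 2.48^2/(2*9.81)
   = 0.8 + 21.713 + 0.3135
   = 22.826 m.
h_L = H1 - H2 = 36.181 - 22.826 = 13.355 m.

13.355


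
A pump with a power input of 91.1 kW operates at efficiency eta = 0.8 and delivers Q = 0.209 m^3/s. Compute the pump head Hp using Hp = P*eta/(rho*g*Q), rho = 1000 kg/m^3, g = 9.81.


Pump head formula: Hp = P * eta / (rho * g * Q).
Numerator: P * eta = 91.1 * 1000 * 0.8 = 72880.0 W.
Denominator: rho * g * Q = 1000 * 9.81 * 0.209 = 2050.29.
Hp = 72880.0 / 2050.29 = 35.55 m.

35.55


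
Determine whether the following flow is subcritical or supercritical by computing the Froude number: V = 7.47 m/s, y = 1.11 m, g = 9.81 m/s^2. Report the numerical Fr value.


The Froude number is defined as Fr = V / sqrt(g*y).
g*y = 9.81 * 1.11 = 10.8891.
sqrt(g*y) = sqrt(10.8891) = 3.2999.
Fr = 7.47 / 3.2999 = 2.2637.
Since Fr > 1, the flow is supercritical.

2.2637


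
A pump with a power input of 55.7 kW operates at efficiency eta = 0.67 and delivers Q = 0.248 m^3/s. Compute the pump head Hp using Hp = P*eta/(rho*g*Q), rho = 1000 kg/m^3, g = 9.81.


Pump head formula: Hp = P * eta / (rho * g * Q).
Numerator: P * eta = 55.7 * 1000 * 0.67 = 37319.0 W.
Denominator: rho * g * Q = 1000 * 9.81 * 0.248 = 2432.88.
Hp = 37319.0 / 2432.88 = 15.34 m.

15.34


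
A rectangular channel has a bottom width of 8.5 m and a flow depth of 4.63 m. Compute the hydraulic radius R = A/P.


For a rectangular section:
Flow area A = b * y = 8.5 * 4.63 = 39.35 m^2.
Wetted perimeter P = b + 2y = 8.5 + 2*4.63 = 17.76 m.
Hydraulic radius R = A/P = 39.35 / 17.76 = 2.2159 m.

2.2159


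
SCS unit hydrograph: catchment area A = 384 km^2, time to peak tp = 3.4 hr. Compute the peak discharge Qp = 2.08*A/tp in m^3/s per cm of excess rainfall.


SCS formula: Qp = 2.08 * A / tp.
Qp = 2.08 * 384 / 3.4
   = 798.72 / 3.4
   = 234.92 m^3/s per cm.

234.92


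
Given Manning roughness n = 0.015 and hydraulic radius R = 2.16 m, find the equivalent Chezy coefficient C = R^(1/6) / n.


The Chezy coefficient relates to Manning's n through C = R^(1/6) / n.
R^(1/6) = 2.16^(1/6) = 1.136952.
C = 1.136952 / 0.015 = 75.8 m^(1/2)/s.

75.8


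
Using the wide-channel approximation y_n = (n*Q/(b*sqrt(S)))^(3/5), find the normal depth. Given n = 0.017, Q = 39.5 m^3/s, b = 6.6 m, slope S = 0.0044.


We use the wide-channel approximation y_n = (n*Q/(b*sqrt(S)))^(3/5).
sqrt(S) = sqrt(0.0044) = 0.066332.
Numerator: n*Q = 0.017 * 39.5 = 0.6715.
Denominator: b*sqrt(S) = 6.6 * 0.066332 = 0.437791.
arg = 1.5338.
y_n = 1.5338^(3/5) = 1.2926 m.

1.2926


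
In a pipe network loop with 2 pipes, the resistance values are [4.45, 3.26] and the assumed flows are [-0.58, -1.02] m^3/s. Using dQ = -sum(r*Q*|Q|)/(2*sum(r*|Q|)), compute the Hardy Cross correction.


Numerator terms (r*Q*|Q|): 4.45*-0.58*|-0.58| = -1.497; 3.26*-1.02*|-1.02| = -3.3917.
Sum of numerator = -4.8887.
Denominator terms (r*|Q|): 4.45*|-0.58| = 2.581; 3.26*|-1.02| = 3.3252.
2 * sum of denominator = 2 * 5.9062 = 11.8124.
dQ = --4.8887 / 11.8124 = 0.4139 m^3/s.

0.4139


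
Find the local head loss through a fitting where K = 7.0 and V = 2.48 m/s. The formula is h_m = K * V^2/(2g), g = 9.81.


Minor loss formula: h_m = K * V^2/(2g).
V^2 = 2.48^2 = 6.1504.
V^2/(2g) = 6.1504 / 19.62 = 0.3135 m.
h_m = 7.0 * 0.3135 = 2.1943 m.

2.1943


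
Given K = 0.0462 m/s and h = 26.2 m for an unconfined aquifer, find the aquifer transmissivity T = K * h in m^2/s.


Transmissivity is defined as T = K * h.
T = 0.0462 * 26.2
  = 1.2104 m^2/s.

1.2104


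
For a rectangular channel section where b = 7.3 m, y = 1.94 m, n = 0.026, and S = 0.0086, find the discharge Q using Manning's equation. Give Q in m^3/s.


For a rectangular channel, the cross-sectional area A = b * y = 7.3 * 1.94 = 14.16 m^2.
The wetted perimeter P = b + 2y = 7.3 + 2*1.94 = 11.18 m.
Hydraulic radius R = A/P = 14.16/11.18 = 1.2667 m.
Velocity V = (1/n)*R^(2/3)*S^(1/2) = (1/0.026)*1.2667^(2/3)*0.0086^(1/2) = 4.1757 m/s.
Discharge Q = A * V = 14.16 * 4.1757 = 59.137 m^3/s.

59.137


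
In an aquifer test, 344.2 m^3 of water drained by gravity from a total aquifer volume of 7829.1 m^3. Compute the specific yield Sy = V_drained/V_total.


Specific yield Sy = Volume drained / Total volume.
Sy = 344.2 / 7829.1
   = 0.044.

0.044


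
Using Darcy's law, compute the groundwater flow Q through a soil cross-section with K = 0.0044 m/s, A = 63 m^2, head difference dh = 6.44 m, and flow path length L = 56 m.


Darcy's law: Q = K * A * i, where i = dh/L.
Hydraulic gradient i = 6.44 / 56 = 0.115.
Q = 0.0044 * 63 * 0.115
  = 0.0319 m^3/s.

0.0319


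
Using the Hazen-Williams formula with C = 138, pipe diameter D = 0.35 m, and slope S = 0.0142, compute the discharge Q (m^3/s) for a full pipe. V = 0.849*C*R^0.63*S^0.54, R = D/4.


For a full circular pipe, R = D/4 = 0.35/4 = 0.0875 m.
V = 0.849 * 138 * 0.0875^0.63 * 0.0142^0.54
  = 0.849 * 138 * 0.215509 * 0.100516
  = 2.538 m/s.
Pipe area A = pi*D^2/4 = pi*0.35^2/4 = 0.0962 m^2.
Q = A * V = 0.0962 * 2.538 = 0.2442 m^3/s.

0.2442


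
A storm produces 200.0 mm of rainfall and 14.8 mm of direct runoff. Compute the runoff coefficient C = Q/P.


The runoff coefficient C = runoff depth / rainfall depth.
C = 14.8 / 200.0
  = 0.074.

0.074


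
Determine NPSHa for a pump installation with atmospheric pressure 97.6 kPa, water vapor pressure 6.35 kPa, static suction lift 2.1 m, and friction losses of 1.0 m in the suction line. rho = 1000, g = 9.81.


NPSHa = p_atm/(rho*g) - z_s - hf_s - p_vap/(rho*g).
p_atm/(rho*g) = 97.6*1000 / (1000*9.81) = 9.949 m.
p_vap/(rho*g) = 6.35*1000 / (1000*9.81) = 0.647 m.
NPSHa = 9.949 - 2.1 - 1.0 - 0.647
      = 6.2 m.

6.2


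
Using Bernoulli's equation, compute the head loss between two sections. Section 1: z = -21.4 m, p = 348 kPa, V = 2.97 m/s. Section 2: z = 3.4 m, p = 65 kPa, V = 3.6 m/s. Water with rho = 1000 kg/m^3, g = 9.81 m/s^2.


Total head at each section: H = z + p/(rho*g) + V^2/(2g).
H1 = -21.4 + 348*1000/(1000*9.81) + 2.97^2/(2*9.81)
   = -21.4 + 35.474 + 0.4496
   = 14.524 m.
H2 = 3.4 + 65*1000/(1000*9.81) + 3.6^2/(2*9.81)
   = 3.4 + 6.626 + 0.6606
   = 10.686 m.
h_L = H1 - H2 = 14.524 - 10.686 = 3.837 m.

3.837


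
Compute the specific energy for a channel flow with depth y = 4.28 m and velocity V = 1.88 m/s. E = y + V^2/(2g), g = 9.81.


Specific energy E = y + V^2/(2g).
Velocity head = V^2/(2g) = 1.88^2 / (2*9.81) = 3.5344 / 19.62 = 0.1801 m.
E = 4.28 + 0.1801 = 4.4601 m.

4.4601


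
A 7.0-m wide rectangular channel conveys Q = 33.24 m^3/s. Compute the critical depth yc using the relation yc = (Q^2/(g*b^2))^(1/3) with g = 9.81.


Using yc = (Q^2 / (g * b^2))^(1/3):
Q^2 = 33.24^2 = 1104.9.
g * b^2 = 9.81 * 7.0^2 = 9.81 * 49.0 = 480.69.
Q^2 / (g*b^2) = 1104.9 / 480.69 = 2.2986.
yc = 2.2986^(1/3) = 1.3197 m.

1.3197


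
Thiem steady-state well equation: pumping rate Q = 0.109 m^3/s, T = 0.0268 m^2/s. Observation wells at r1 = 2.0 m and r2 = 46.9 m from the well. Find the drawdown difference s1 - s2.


Thiem equation: s1 - s2 = Q/(2*pi*T) * ln(r2/r1).
ln(r2/r1) = ln(46.9/2.0) = 3.1549.
Q/(2*pi*T) = 0.109 / (2*pi*0.0268) = 0.109 / 0.1684 = 0.6473.
s1 - s2 = 0.6473 * 3.1549 = 2.0422 m.

2.0422


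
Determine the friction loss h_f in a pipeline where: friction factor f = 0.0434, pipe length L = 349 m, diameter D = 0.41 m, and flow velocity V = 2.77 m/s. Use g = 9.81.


Darcy-Weisbach equation: h_f = f * (L/D) * V^2/(2g).
f * L/D = 0.0434 * 349/0.41 = 36.9429.
V^2/(2g) = 2.77^2 / (2*9.81) = 7.6729 / 19.62 = 0.3911 m.
h_f = 36.9429 * 0.3911 = 14.447 m.

14.447


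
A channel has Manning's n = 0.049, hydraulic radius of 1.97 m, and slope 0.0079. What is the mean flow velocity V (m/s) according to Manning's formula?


Manning's equation gives V = (1/n) * R^(2/3) * S^(1/2).
First, compute R^(2/3) = 1.97^(2/3) = 1.5715.
Next, S^(1/2) = 0.0079^(1/2) = 0.088882.
Then 1/n = 1/0.049 = 20.41.
V = 20.41 * 1.5715 * 0.088882 = 2.8505 m/s.

2.8505


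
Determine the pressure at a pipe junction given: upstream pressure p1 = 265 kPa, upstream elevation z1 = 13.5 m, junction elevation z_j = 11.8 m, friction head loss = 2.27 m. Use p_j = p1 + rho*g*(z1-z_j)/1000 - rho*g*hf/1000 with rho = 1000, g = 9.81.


Junction pressure: p_j = p1 + rho*g*(z1 - z_j)/1000 - rho*g*hf/1000.
Elevation term = 1000*9.81*(13.5 - 11.8)/1000 = 16.677 kPa.
Friction term = 1000*9.81*2.27/1000 = 22.269 kPa.
p_j = 265 + 16.677 - 22.269 = 259.41 kPa.

259.41


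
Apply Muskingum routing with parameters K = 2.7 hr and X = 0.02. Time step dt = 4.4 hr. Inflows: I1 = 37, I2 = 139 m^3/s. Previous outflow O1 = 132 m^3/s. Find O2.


Muskingum coefficients:
denom = 2*K*(1-X) + dt = 2*2.7*(1-0.02) + 4.4 = 9.692.
C0 = (dt - 2*K*X)/denom = (4.4 - 2*2.7*0.02)/9.692 = 0.4428.
C1 = (dt + 2*K*X)/denom = (4.4 + 2*2.7*0.02)/9.692 = 0.4651.
C2 = (2*K*(1-X) - dt)/denom = 0.092.
O2 = C0*I2 + C1*I1 + C2*O1
   = 0.4428*139 + 0.4651*37 + 0.092*132
   = 90.91 m^3/s.

90.91


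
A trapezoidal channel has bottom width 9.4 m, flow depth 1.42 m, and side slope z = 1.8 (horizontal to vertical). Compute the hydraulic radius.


For a trapezoidal section with side slope z:
A = (b + z*y)*y = (9.4 + 1.8*1.42)*1.42 = 16.978 m^2.
P = b + 2*y*sqrt(1 + z^2) = 9.4 + 2*1.42*sqrt(1 + 1.8^2) = 15.248 m.
R = A/P = 16.978 / 15.248 = 1.1134 m.

1.1134


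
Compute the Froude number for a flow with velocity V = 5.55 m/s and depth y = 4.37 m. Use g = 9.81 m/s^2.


The Froude number is defined as Fr = V / sqrt(g*y).
g*y = 9.81 * 4.37 = 42.8697.
sqrt(g*y) = sqrt(42.8697) = 6.5475.
Fr = 5.55 / 6.5475 = 0.8477.

0.8477


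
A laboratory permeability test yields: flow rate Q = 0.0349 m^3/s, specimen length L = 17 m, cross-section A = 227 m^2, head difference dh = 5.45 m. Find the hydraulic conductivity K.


From K = Q*L / (A*dh):
Numerator: Q*L = 0.0349 * 17 = 0.5933.
Denominator: A*dh = 227 * 5.45 = 1237.15.
K = 0.5933 / 1237.15 = 0.00048 m/s.

0.00048


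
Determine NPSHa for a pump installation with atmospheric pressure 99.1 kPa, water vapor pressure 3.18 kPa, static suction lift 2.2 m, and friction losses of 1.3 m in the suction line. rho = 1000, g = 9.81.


NPSHa = p_atm/(rho*g) - z_s - hf_s - p_vap/(rho*g).
p_atm/(rho*g) = 99.1*1000 / (1000*9.81) = 10.102 m.
p_vap/(rho*g) = 3.18*1000 / (1000*9.81) = 0.324 m.
NPSHa = 10.102 - 2.2 - 1.3 - 0.324
      = 6.28 m.

6.28


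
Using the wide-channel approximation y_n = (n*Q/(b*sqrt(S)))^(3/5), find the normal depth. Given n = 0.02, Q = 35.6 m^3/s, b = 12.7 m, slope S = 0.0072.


We use the wide-channel approximation y_n = (n*Q/(b*sqrt(S)))^(3/5).
sqrt(S) = sqrt(0.0072) = 0.084853.
Numerator: n*Q = 0.02 * 35.6 = 0.712.
Denominator: b*sqrt(S) = 12.7 * 0.084853 = 1.077633.
arg = 0.6607.
y_n = 0.6607^(3/5) = 0.7798 m.

0.7798


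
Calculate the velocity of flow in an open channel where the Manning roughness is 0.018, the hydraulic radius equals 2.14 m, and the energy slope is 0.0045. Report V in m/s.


Manning's equation gives V = (1/n) * R^(2/3) * S^(1/2).
First, compute R^(2/3) = 2.14^(2/3) = 1.6606.
Next, S^(1/2) = 0.0045^(1/2) = 0.067082.
Then 1/n = 1/0.018 = 55.56.
V = 55.56 * 1.6606 * 0.067082 = 6.1888 m/s.

6.1888


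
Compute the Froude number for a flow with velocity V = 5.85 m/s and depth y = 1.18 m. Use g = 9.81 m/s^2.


The Froude number is defined as Fr = V / sqrt(g*y).
g*y = 9.81 * 1.18 = 11.5758.
sqrt(g*y) = sqrt(11.5758) = 3.4023.
Fr = 5.85 / 3.4023 = 1.7194.

1.7194


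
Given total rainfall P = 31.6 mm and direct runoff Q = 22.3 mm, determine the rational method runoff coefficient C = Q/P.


The runoff coefficient C = runoff depth / rainfall depth.
C = 22.3 / 31.6
  = 0.7057.

0.7057


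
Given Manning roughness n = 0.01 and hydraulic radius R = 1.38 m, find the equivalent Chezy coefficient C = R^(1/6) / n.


The Chezy coefficient relates to Manning's n through C = R^(1/6) / n.
R^(1/6) = 1.38^(1/6) = 1.055148.
C = 1.055148 / 0.01 = 105.51 m^(1/2)/s.

105.51


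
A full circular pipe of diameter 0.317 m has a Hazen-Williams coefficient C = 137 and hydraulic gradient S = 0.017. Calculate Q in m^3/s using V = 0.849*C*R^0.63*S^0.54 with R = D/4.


For a full circular pipe, R = D/4 = 0.317/4 = 0.0793 m.
V = 0.849 * 137 * 0.0793^0.63 * 0.017^0.54
  = 0.849 * 137 * 0.202474 * 0.110775
  = 2.6088 m/s.
Pipe area A = pi*D^2/4 = pi*0.317^2/4 = 0.0789 m^2.
Q = A * V = 0.0789 * 2.6088 = 0.2059 m^3/s.

0.2059


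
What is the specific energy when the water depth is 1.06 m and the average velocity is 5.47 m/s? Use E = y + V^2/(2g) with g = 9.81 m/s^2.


Specific energy E = y + V^2/(2g).
Velocity head = V^2/(2g) = 5.47^2 / (2*9.81) = 29.9209 / 19.62 = 1.525 m.
E = 1.06 + 1.525 = 2.585 m.

2.585


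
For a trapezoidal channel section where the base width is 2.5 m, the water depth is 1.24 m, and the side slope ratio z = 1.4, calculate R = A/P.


For a trapezoidal section with side slope z:
A = (b + z*y)*y = (2.5 + 1.4*1.24)*1.24 = 5.253 m^2.
P = b + 2*y*sqrt(1 + z^2) = 2.5 + 2*1.24*sqrt(1 + 1.4^2) = 6.767 m.
R = A/P = 5.253 / 6.767 = 0.7762 m.

0.7762


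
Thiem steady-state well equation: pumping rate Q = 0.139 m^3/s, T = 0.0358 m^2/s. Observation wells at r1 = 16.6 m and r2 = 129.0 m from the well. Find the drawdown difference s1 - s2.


Thiem equation: s1 - s2 = Q/(2*pi*T) * ln(r2/r1).
ln(r2/r1) = ln(129.0/16.6) = 2.0504.
Q/(2*pi*T) = 0.139 / (2*pi*0.0358) = 0.139 / 0.2249 = 0.6179.
s1 - s2 = 0.6179 * 2.0504 = 1.267 m.

1.267


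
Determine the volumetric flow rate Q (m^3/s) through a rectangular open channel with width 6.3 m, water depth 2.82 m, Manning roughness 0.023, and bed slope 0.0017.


For a rectangular channel, the cross-sectional area A = b * y = 6.3 * 2.82 = 17.77 m^2.
The wetted perimeter P = b + 2y = 6.3 + 2*2.82 = 11.94 m.
Hydraulic radius R = A/P = 17.77/11.94 = 1.4879 m.
Velocity V = (1/n)*R^(2/3)*S^(1/2) = (1/0.023)*1.4879^(2/3)*0.0017^(1/2) = 2.3364 m/s.
Discharge Q = A * V = 17.77 * 2.3364 = 41.509 m^3/s.

41.509


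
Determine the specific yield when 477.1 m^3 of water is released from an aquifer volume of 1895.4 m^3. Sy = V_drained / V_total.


Specific yield Sy = Volume drained / Total volume.
Sy = 477.1 / 1895.4
   = 0.2517.

0.2517


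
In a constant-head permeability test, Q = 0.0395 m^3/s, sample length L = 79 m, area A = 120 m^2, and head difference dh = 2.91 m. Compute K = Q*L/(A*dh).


From K = Q*L / (A*dh):
Numerator: Q*L = 0.0395 * 79 = 3.1205.
Denominator: A*dh = 120 * 2.91 = 349.2.
K = 3.1205 / 349.2 = 0.008936 m/s.

0.008936


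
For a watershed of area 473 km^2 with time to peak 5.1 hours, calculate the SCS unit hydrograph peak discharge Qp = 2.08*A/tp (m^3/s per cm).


SCS formula: Qp = 2.08 * A / tp.
Qp = 2.08 * 473 / 5.1
   = 983.84 / 5.1
   = 192.91 m^3/s per cm.

192.91


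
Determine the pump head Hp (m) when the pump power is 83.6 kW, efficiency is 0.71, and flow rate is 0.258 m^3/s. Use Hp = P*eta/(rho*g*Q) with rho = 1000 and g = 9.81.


Pump head formula: Hp = P * eta / (rho * g * Q).
Numerator: P * eta = 83.6 * 1000 * 0.71 = 59356.0 W.
Denominator: rho * g * Q = 1000 * 9.81 * 0.258 = 2530.98.
Hp = 59356.0 / 2530.98 = 23.45 m.

23.45


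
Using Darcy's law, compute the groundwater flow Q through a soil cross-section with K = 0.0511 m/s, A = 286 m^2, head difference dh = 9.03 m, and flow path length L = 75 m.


Darcy's law: Q = K * A * i, where i = dh/L.
Hydraulic gradient i = 9.03 / 75 = 0.1204.
Q = 0.0511 * 286 * 0.1204
  = 1.7596 m^3/s.

1.7596


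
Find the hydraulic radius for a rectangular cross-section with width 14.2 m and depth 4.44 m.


For a rectangular section:
Flow area A = b * y = 14.2 * 4.44 = 63.05 m^2.
Wetted perimeter P = b + 2y = 14.2 + 2*4.44 = 23.08 m.
Hydraulic radius R = A/P = 63.05 / 23.08 = 2.7317 m.

2.7317


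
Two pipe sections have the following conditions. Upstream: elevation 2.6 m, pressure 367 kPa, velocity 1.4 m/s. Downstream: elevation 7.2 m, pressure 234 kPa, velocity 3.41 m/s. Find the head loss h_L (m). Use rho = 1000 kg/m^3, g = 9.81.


Total head at each section: H = z + p/(rho*g) + V^2/(2g).
H1 = 2.6 + 367*1000/(1000*9.81) + 1.4^2/(2*9.81)
   = 2.6 + 37.411 + 0.0999
   = 40.111 m.
H2 = 7.2 + 234*1000/(1000*9.81) + 3.41^2/(2*9.81)
   = 7.2 + 23.853 + 0.5927
   = 31.646 m.
h_L = H1 - H2 = 40.111 - 31.646 = 8.465 m.

8.465


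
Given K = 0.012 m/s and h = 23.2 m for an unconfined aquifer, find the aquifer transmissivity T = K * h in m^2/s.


Transmissivity is defined as T = K * h.
T = 0.012 * 23.2
  = 0.2784 m^2/s.

0.2784


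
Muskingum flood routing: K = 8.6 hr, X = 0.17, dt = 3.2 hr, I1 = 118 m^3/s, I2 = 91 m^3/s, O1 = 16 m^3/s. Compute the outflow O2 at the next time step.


Muskingum coefficients:
denom = 2*K*(1-X) + dt = 2*8.6*(1-0.17) + 3.2 = 17.476.
C0 = (dt - 2*K*X)/denom = (3.2 - 2*8.6*0.17)/17.476 = 0.0158.
C1 = (dt + 2*K*X)/denom = (3.2 + 2*8.6*0.17)/17.476 = 0.3504.
C2 = (2*K*(1-X) - dt)/denom = 0.6338.
O2 = C0*I2 + C1*I1 + C2*O1
   = 0.0158*91 + 0.3504*118 + 0.6338*16
   = 52.93 m^3/s.

52.93


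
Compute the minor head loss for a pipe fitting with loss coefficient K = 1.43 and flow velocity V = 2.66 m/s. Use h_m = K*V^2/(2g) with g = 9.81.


Minor loss formula: h_m = K * V^2/(2g).
V^2 = 2.66^2 = 7.0756.
V^2/(2g) = 7.0756 / 19.62 = 0.3606 m.
h_m = 1.43 * 0.3606 = 0.5157 m.

0.5157


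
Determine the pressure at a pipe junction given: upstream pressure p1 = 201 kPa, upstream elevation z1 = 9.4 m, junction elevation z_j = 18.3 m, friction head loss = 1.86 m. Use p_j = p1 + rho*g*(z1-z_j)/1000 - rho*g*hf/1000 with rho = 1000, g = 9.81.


Junction pressure: p_j = p1 + rho*g*(z1 - z_j)/1000 - rho*g*hf/1000.
Elevation term = 1000*9.81*(9.4 - 18.3)/1000 = -87.309 kPa.
Friction term = 1000*9.81*1.86/1000 = 18.247 kPa.
p_j = 201 + -87.309 - 18.247 = 95.44 kPa.

95.44


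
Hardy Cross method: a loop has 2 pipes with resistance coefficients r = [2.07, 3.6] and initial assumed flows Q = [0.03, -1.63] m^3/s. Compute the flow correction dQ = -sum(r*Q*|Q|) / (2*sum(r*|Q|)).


Numerator terms (r*Q*|Q|): 2.07*0.03*|0.03| = 0.0019; 3.6*-1.63*|-1.63| = -9.5648.
Sum of numerator = -9.563.
Denominator terms (r*|Q|): 2.07*|0.03| = 0.0621; 3.6*|-1.63| = 5.868.
2 * sum of denominator = 2 * 5.9301 = 11.8602.
dQ = --9.563 / 11.8602 = 0.8063 m^3/s.

0.8063


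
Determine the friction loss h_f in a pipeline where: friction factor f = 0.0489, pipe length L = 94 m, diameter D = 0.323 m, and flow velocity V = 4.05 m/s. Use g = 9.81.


Darcy-Weisbach equation: h_f = f * (L/D) * V^2/(2g).
f * L/D = 0.0489 * 94/0.323 = 14.231.
V^2/(2g) = 4.05^2 / (2*9.81) = 16.4025 / 19.62 = 0.836 m.
h_f = 14.231 * 0.836 = 11.897 m.

11.897


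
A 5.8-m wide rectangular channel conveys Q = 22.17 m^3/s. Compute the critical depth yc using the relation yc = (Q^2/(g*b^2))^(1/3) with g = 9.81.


Using yc = (Q^2 / (g * b^2))^(1/3):
Q^2 = 22.17^2 = 491.51.
g * b^2 = 9.81 * 5.8^2 = 9.81 * 33.64 = 330.01.
Q^2 / (g*b^2) = 491.51 / 330.01 = 1.4894.
yc = 1.4894^(1/3) = 1.142 m.

1.142


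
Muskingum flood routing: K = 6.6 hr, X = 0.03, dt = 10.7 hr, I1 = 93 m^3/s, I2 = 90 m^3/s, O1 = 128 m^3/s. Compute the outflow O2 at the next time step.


Muskingum coefficients:
denom = 2*K*(1-X) + dt = 2*6.6*(1-0.03) + 10.7 = 23.504.
C0 = (dt - 2*K*X)/denom = (10.7 - 2*6.6*0.03)/23.504 = 0.4384.
C1 = (dt + 2*K*X)/denom = (10.7 + 2*6.6*0.03)/23.504 = 0.4721.
C2 = (2*K*(1-X) - dt)/denom = 0.0895.
O2 = C0*I2 + C1*I1 + C2*O1
   = 0.4384*90 + 0.4721*93 + 0.0895*128
   = 94.82 m^3/s.

94.82


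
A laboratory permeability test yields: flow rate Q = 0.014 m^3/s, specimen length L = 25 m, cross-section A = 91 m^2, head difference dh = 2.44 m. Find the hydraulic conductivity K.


From K = Q*L / (A*dh):
Numerator: Q*L = 0.014 * 25 = 0.35.
Denominator: A*dh = 91 * 2.44 = 222.04.
K = 0.35 / 222.04 = 0.001576 m/s.

0.001576


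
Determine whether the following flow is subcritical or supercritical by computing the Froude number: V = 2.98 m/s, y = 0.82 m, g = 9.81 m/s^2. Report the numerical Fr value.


The Froude number is defined as Fr = V / sqrt(g*y).
g*y = 9.81 * 0.82 = 8.0442.
sqrt(g*y) = sqrt(8.0442) = 2.8362.
Fr = 2.98 / 2.8362 = 1.0507.
Since Fr > 1, the flow is supercritical.

1.0507


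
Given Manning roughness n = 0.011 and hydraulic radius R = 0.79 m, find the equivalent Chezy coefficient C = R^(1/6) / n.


The Chezy coefficient relates to Manning's n through C = R^(1/6) / n.
R^(1/6) = 0.79^(1/6) = 0.961475.
C = 0.961475 / 0.011 = 87.41 m^(1/2)/s.

87.41


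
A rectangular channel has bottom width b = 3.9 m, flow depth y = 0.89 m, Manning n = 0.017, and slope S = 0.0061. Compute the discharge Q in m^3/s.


For a rectangular channel, the cross-sectional area A = b * y = 3.9 * 0.89 = 3.47 m^2.
The wetted perimeter P = b + 2y = 3.9 + 2*0.89 = 5.68 m.
Hydraulic radius R = A/P = 3.47/5.68 = 0.6111 m.
Velocity V = (1/n)*R^(2/3)*S^(1/2) = (1/0.017)*0.6111^(2/3)*0.0061^(1/2) = 3.3084 m/s.
Discharge Q = A * V = 3.47 * 3.3084 = 11.484 m^3/s.

11.484


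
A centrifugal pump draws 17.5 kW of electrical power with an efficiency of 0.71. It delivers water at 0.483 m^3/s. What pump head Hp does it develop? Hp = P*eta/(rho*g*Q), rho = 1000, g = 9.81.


Pump head formula: Hp = P * eta / (rho * g * Q).
Numerator: P * eta = 17.5 * 1000 * 0.71 = 12425.0 W.
Denominator: rho * g * Q = 1000 * 9.81 * 0.483 = 4738.23.
Hp = 12425.0 / 4738.23 = 2.62 m.

2.62


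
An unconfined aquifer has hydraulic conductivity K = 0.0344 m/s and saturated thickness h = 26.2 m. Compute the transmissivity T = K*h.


Transmissivity is defined as T = K * h.
T = 0.0344 * 26.2
  = 0.9013 m^2/s.

0.9013


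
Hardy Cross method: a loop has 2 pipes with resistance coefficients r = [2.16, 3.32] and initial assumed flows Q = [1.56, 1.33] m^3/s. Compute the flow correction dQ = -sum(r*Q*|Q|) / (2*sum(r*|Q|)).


Numerator terms (r*Q*|Q|): 2.16*1.56*|1.56| = 5.2566; 3.32*1.33*|1.33| = 5.8727.
Sum of numerator = 11.1293.
Denominator terms (r*|Q|): 2.16*|1.56| = 3.3696; 3.32*|1.33| = 4.4156.
2 * sum of denominator = 2 * 7.7852 = 15.5704.
dQ = -11.1293 / 15.5704 = -0.7148 m^3/s.

-0.7148


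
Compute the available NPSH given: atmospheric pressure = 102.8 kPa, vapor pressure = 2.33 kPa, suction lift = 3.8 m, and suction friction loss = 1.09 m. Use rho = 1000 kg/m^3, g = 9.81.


NPSHa = p_atm/(rho*g) - z_s - hf_s - p_vap/(rho*g).
p_atm/(rho*g) = 102.8*1000 / (1000*9.81) = 10.479 m.
p_vap/(rho*g) = 2.33*1000 / (1000*9.81) = 0.238 m.
NPSHa = 10.479 - 3.8 - 1.09 - 0.238
      = 5.35 m.

5.35


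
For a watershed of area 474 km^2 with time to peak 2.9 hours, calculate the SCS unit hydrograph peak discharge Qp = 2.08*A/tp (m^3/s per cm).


SCS formula: Qp = 2.08 * A / tp.
Qp = 2.08 * 474 / 2.9
   = 985.92 / 2.9
   = 339.97 m^3/s per cm.

339.97


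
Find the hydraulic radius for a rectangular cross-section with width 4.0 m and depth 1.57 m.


For a rectangular section:
Flow area A = b * y = 4.0 * 1.57 = 6.28 m^2.
Wetted perimeter P = b + 2y = 4.0 + 2*1.57 = 7.14 m.
Hydraulic radius R = A/P = 6.28 / 7.14 = 0.8796 m.

0.8796


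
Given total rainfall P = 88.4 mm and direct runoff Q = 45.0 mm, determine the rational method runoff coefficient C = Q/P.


The runoff coefficient C = runoff depth / rainfall depth.
C = 45.0 / 88.4
  = 0.509.

0.509


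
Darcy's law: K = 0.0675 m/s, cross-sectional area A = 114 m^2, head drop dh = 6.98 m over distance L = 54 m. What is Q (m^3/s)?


Darcy's law: Q = K * A * i, where i = dh/L.
Hydraulic gradient i = 6.98 / 54 = 0.129259.
Q = 0.0675 * 114 * 0.129259
  = 0.9947 m^3/s.

0.9947


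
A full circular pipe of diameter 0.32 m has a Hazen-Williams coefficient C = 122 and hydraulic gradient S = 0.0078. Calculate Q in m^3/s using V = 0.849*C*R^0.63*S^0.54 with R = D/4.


For a full circular pipe, R = D/4 = 0.32/4 = 0.08 m.
V = 0.849 * 122 * 0.08^0.63 * 0.0078^0.54
  = 0.849 * 122 * 0.203679 * 0.072733
  = 1.5344 m/s.
Pipe area A = pi*D^2/4 = pi*0.32^2/4 = 0.0804 m^2.
Q = A * V = 0.0804 * 1.5344 = 0.1234 m^3/s.

0.1234


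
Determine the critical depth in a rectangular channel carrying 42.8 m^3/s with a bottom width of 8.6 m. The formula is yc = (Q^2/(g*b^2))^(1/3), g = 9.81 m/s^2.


Using yc = (Q^2 / (g * b^2))^(1/3):
Q^2 = 42.8^2 = 1831.84.
g * b^2 = 9.81 * 8.6^2 = 9.81 * 73.96 = 725.55.
Q^2 / (g*b^2) = 1831.84 / 725.55 = 2.5248.
yc = 2.5248^(1/3) = 1.3617 m.

1.3617


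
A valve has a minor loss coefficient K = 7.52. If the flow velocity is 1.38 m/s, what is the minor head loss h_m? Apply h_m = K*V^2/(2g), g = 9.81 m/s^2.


Minor loss formula: h_m = K * V^2/(2g).
V^2 = 1.38^2 = 1.9044.
V^2/(2g) = 1.9044 / 19.62 = 0.0971 m.
h_m = 7.52 * 0.0971 = 0.7299 m.

0.7299


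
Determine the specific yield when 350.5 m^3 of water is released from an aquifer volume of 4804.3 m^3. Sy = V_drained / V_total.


Specific yield Sy = Volume drained / Total volume.
Sy = 350.5 / 4804.3
   = 0.073.

0.073


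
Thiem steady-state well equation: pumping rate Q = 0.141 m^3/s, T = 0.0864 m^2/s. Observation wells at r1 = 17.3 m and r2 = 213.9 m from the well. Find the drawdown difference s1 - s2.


Thiem equation: s1 - s2 = Q/(2*pi*T) * ln(r2/r1).
ln(r2/r1) = ln(213.9/17.3) = 2.5148.
Q/(2*pi*T) = 0.141 / (2*pi*0.0864) = 0.141 / 0.5429 = 0.2597.
s1 - s2 = 0.2597 * 2.5148 = 0.6532 m.

0.6532
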